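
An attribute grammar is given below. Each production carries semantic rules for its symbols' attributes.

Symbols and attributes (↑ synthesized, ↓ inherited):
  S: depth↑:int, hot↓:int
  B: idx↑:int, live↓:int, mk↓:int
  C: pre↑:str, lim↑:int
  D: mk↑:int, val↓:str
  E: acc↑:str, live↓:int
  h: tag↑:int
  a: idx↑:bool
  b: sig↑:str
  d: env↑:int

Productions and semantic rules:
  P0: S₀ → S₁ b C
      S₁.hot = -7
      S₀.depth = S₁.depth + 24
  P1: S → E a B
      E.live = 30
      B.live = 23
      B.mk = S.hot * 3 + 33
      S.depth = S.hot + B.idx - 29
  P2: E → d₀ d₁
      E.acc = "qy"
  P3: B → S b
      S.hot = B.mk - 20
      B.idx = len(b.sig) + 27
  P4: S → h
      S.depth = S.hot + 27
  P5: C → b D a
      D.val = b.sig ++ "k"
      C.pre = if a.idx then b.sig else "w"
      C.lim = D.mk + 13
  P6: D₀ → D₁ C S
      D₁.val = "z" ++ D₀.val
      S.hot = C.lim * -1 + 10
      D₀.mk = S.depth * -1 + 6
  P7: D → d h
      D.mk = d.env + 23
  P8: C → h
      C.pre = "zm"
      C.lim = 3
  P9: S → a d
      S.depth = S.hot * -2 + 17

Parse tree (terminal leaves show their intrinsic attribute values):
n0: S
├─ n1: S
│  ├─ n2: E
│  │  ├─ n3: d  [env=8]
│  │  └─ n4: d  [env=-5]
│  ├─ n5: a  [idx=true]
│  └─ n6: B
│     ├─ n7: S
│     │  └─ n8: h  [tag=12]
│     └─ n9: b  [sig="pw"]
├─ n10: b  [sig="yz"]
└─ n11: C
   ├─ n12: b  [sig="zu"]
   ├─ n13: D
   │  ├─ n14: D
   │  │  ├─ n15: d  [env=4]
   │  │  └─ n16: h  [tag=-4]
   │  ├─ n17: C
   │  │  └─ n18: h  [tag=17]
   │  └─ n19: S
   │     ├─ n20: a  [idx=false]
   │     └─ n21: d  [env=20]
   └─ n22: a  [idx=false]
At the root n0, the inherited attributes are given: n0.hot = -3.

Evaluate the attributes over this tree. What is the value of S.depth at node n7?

19

1. n0.hot = -3  [given at root]
2. n1.hot = -7  [-7]
3. n2.live = 30  [30]
4. n3.env = 8  [terminal]
5. n4.env = -5  [terminal]
6. n2.acc = "qy"  ["qy"]
7. n5.idx = true  [terminal]
8. n6.live = 23  [23]
9. n6.mk = 12  [S.hot * 3 + 33]
10. n7.hot = -8  [B.mk - 20]
11. n8.tag = 12  [terminal]
12. n7.depth = 19  [S.hot + 27]
13. n9.sig = "pw"  [terminal]
14. n6.idx = 29  [len(b.sig) + 27]
15. n1.depth = -7  [S.hot + B.idx - 29]
16. n10.sig = "yz"  [terminal]
17. n12.sig = "zu"  [terminal]
18. n13.val = "zuk"  [b.sig ++ "k"]
19. n14.val = "zzuk"  ["z" ++ D₀.val]
20. n15.env = 4  [terminal]
21. n16.tag = -4  [terminal]
22. n14.mk = 27  [d.env + 23]
23. n18.tag = 17  [terminal]
24. n17.pre = "zm"  ["zm"]
25. n17.lim = 3  [3]
26. n19.hot = 7  [C.lim * -1 + 10]
27. n20.idx = false  [terminal]
28. n21.env = 20  [terminal]
29. n19.depth = 3  [S.hot * -2 + 17]
30. n13.mk = 3  [S.depth * -1 + 6]
31. n22.idx = false  [terminal]
32. n11.pre = "w"  [if a.idx then b.sig else "w"]
33. n11.lim = 16  [D.mk + 13]
34. n0.depth = 17  [S₁.depth + 24]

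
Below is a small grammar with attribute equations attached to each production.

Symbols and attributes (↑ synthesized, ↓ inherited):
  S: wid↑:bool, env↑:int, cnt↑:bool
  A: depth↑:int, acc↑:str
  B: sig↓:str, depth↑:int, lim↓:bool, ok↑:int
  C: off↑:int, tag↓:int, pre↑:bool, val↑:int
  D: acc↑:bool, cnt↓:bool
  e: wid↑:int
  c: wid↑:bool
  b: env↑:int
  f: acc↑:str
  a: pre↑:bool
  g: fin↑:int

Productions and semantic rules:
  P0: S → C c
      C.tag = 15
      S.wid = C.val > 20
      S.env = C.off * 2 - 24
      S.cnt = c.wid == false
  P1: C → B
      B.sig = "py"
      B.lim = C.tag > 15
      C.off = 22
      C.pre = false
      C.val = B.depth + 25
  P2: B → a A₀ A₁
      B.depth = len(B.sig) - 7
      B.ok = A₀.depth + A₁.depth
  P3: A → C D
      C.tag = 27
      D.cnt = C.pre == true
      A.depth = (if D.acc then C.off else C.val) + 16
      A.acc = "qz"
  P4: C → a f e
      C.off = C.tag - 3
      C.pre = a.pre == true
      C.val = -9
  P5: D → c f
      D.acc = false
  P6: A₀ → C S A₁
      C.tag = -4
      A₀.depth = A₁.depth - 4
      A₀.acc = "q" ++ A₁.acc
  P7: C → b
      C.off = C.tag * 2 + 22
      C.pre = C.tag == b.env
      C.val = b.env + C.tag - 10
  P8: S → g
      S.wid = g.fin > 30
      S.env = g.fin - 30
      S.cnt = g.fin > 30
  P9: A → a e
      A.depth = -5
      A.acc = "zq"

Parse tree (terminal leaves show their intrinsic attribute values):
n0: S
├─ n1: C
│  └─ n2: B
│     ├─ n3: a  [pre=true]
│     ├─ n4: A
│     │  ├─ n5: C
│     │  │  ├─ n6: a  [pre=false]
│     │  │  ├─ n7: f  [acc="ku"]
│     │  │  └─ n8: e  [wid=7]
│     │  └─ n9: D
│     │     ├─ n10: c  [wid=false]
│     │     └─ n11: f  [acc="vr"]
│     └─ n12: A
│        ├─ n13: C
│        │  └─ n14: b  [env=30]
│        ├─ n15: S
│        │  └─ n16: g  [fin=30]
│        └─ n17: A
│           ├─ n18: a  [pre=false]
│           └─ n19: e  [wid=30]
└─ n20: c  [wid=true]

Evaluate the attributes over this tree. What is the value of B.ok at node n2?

-2

1. n1.tag = 15  [15]
2. n2.sig = "py"  ["py"]
3. n2.lim = false  [C.tag > 15]
4. n3.pre = true  [terminal]
5. n5.tag = 27  [27]
6. n6.pre = false  [terminal]
7. n7.acc = "ku"  [terminal]
8. n8.wid = 7  [terminal]
9. n5.off = 24  [C.tag - 3]
10. n5.pre = false  [a.pre == true]
11. n5.val = -9  [-9]
12. n9.cnt = false  [C.pre == true]
13. n10.wid = false  [terminal]
14. n11.acc = "vr"  [terminal]
15. n9.acc = false  [false]
16. n4.depth = 7  [(if D.acc then C.off else C.val) + 16]
17. n4.acc = "qz"  ["qz"]
18. n13.tag = -4  [-4]
19. n14.env = 30  [terminal]
20. n13.off = 14  [C.tag * 2 + 22]
21. n13.pre = false  [C.tag == b.env]
22. n13.val = 16  [b.env + C.tag - 10]
23. n16.fin = 30  [terminal]
24. n15.wid = false  [g.fin > 30]
25. n15.env = 0  [g.fin - 30]
26. n15.cnt = false  [g.fin > 30]
27. n18.pre = false  [terminal]
28. n19.wid = 30  [terminal]
29. n17.depth = -5  [-5]
30. n17.acc = "zq"  ["zq"]
31. n12.depth = -9  [A₁.depth - 4]
32. n12.acc = "qzq"  ["q" ++ A₁.acc]
33. n2.depth = -5  [len(B.sig) - 7]
34. n2.ok = -2  [A₀.depth + A₁.depth]
35. n1.off = 22  [22]
36. n1.pre = false  [false]
37. n1.val = 20  [B.depth + 25]
38. n20.wid = true  [terminal]
39. n0.wid = false  [C.val > 20]
40. n0.env = 20  [C.off * 2 - 24]
41. n0.cnt = false  [c.wid == false]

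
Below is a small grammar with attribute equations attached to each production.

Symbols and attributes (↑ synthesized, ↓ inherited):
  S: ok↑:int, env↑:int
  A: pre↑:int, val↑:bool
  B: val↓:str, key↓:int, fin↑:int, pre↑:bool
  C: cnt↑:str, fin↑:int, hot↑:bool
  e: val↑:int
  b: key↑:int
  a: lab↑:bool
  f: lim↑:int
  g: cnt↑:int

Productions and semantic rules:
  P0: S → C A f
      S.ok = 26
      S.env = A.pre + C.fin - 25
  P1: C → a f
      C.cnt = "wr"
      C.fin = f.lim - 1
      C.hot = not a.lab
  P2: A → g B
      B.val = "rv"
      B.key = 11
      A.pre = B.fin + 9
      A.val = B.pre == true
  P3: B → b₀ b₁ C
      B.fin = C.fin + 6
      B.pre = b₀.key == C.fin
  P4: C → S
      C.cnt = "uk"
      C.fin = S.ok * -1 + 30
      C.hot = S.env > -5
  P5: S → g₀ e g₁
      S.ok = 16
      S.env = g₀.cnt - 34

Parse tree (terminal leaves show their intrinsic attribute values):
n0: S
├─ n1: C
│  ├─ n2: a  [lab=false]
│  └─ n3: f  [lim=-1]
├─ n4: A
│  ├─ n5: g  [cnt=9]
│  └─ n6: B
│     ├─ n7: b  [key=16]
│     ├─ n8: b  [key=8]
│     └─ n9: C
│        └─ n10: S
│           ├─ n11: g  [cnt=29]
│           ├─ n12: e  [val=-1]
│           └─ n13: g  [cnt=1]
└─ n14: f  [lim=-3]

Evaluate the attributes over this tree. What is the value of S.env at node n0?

1. n2.lab = false  [terminal]
2. n3.lim = -1  [terminal]
3. n1.cnt = "wr"  ["wr"]
4. n1.fin = -2  [f.lim - 1]
5. n1.hot = true  [not a.lab]
6. n5.cnt = 9  [terminal]
7. n6.val = "rv"  ["rv"]
8. n6.key = 11  [11]
9. n7.key = 16  [terminal]
10. n8.key = 8  [terminal]
11. n11.cnt = 29  [terminal]
12. n12.val = -1  [terminal]
13. n13.cnt = 1  [terminal]
14. n10.ok = 16  [16]
15. n10.env = -5  [g₀.cnt - 34]
16. n9.cnt = "uk"  ["uk"]
17. n9.fin = 14  [S.ok * -1 + 30]
18. n9.hot = false  [S.env > -5]
19. n6.fin = 20  [C.fin + 6]
20. n6.pre = false  [b₀.key == C.fin]
21. n4.pre = 29  [B.fin + 9]
22. n4.val = false  [B.pre == true]
23. n14.lim = -3  [terminal]
24. n0.ok = 26  [26]
25. n0.env = 2  [A.pre + C.fin - 25]

2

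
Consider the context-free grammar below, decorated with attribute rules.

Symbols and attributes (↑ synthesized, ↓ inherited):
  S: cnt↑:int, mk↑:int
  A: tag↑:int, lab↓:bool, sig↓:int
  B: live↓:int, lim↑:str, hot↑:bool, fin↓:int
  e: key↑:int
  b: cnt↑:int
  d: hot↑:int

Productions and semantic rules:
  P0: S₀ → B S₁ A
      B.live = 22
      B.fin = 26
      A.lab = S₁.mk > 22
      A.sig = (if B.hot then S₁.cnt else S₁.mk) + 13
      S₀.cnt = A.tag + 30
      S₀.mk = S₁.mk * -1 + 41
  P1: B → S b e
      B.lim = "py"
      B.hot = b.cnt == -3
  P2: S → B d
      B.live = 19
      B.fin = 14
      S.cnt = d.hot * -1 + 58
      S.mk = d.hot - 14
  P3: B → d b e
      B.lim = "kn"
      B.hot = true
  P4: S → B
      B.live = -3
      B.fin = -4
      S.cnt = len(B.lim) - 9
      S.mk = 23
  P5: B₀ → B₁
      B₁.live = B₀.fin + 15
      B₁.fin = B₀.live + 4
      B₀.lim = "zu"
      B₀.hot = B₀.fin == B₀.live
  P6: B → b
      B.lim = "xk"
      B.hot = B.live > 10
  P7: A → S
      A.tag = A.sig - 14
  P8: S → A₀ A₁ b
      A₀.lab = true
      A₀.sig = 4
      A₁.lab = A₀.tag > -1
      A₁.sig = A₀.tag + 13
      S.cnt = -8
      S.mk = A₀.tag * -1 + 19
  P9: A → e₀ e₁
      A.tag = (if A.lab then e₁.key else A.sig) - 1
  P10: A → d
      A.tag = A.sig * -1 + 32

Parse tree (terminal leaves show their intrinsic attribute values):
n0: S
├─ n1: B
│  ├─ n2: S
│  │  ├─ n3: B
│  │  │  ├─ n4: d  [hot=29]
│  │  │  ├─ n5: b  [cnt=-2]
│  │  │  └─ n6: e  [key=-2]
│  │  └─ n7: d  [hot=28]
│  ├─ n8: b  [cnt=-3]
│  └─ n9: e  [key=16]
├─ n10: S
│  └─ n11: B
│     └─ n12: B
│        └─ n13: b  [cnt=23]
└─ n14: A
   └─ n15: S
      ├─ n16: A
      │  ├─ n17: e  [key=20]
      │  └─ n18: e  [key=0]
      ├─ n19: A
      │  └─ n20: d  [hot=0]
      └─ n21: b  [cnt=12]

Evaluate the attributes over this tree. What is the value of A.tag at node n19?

1. n1.live = 22  [22]
2. n1.fin = 26  [26]
3. n3.live = 19  [19]
4. n3.fin = 14  [14]
5. n4.hot = 29  [terminal]
6. n5.cnt = -2  [terminal]
7. n6.key = -2  [terminal]
8. n3.lim = "kn"  ["kn"]
9. n3.hot = true  [true]
10. n7.hot = 28  [terminal]
11. n2.cnt = 30  [d.hot * -1 + 58]
12. n2.mk = 14  [d.hot - 14]
13. n8.cnt = -3  [terminal]
14. n9.key = 16  [terminal]
15. n1.lim = "py"  ["py"]
16. n1.hot = true  [b.cnt == -3]
17. n11.live = -3  [-3]
18. n11.fin = -4  [-4]
19. n12.live = 11  [B₀.fin + 15]
20. n12.fin = 1  [B₀.live + 4]
21. n13.cnt = 23  [terminal]
22. n12.lim = "xk"  ["xk"]
23. n12.hot = true  [B.live > 10]
24. n11.lim = "zu"  ["zu"]
25. n11.hot = false  [B₀.fin == B₀.live]
26. n10.cnt = -7  [len(B.lim) - 9]
27. n10.mk = 23  [23]
28. n14.lab = true  [S₁.mk > 22]
29. n14.sig = 6  [(if B.hot then S₁.cnt else S₁.mk) + 13]
30. n16.lab = true  [true]
31. n16.sig = 4  [4]
32. n17.key = 20  [terminal]
33. n18.key = 0  [terminal]
34. n16.tag = -1  [(if A.lab then e₁.key else A.sig) - 1]
35. n19.lab = false  [A₀.tag > -1]
36. n19.sig = 12  [A₀.tag + 13]
37. n20.hot = 0  [terminal]
38. n19.tag = 20  [A.sig * -1 + 32]
39. n21.cnt = 12  [terminal]
40. n15.cnt = -8  [-8]
41. n15.mk = 20  [A₀.tag * -1 + 19]
42. n14.tag = -8  [A.sig - 14]
43. n0.cnt = 22  [A.tag + 30]
44. n0.mk = 18  [S₁.mk * -1 + 41]

20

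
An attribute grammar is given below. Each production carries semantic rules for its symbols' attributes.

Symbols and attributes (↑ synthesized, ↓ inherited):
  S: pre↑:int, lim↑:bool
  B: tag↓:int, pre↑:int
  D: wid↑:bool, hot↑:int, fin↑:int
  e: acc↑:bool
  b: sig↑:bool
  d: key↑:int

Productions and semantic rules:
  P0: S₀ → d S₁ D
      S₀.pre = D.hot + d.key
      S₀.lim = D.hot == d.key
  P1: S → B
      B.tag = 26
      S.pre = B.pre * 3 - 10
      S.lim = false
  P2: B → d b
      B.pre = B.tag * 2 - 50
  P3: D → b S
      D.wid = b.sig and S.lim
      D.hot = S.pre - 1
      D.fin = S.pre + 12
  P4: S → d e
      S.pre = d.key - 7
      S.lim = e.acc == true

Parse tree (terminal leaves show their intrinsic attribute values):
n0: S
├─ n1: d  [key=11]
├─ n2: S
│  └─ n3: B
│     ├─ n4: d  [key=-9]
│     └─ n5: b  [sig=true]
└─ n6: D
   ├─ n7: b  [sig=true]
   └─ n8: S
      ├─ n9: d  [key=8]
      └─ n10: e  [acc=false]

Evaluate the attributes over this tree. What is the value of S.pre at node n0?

1. n1.key = 11  [terminal]
2. n3.tag = 26  [26]
3. n4.key = -9  [terminal]
4. n5.sig = true  [terminal]
5. n3.pre = 2  [B.tag * 2 - 50]
6. n2.pre = -4  [B.pre * 3 - 10]
7. n2.lim = false  [false]
8. n7.sig = true  [terminal]
9. n9.key = 8  [terminal]
10. n10.acc = false  [terminal]
11. n8.pre = 1  [d.key - 7]
12. n8.lim = false  [e.acc == true]
13. n6.wid = false  [b.sig and S.lim]
14. n6.hot = 0  [S.pre - 1]
15. n6.fin = 13  [S.pre + 12]
16. n0.pre = 11  [D.hot + d.key]
17. n0.lim = false  [D.hot == d.key]

11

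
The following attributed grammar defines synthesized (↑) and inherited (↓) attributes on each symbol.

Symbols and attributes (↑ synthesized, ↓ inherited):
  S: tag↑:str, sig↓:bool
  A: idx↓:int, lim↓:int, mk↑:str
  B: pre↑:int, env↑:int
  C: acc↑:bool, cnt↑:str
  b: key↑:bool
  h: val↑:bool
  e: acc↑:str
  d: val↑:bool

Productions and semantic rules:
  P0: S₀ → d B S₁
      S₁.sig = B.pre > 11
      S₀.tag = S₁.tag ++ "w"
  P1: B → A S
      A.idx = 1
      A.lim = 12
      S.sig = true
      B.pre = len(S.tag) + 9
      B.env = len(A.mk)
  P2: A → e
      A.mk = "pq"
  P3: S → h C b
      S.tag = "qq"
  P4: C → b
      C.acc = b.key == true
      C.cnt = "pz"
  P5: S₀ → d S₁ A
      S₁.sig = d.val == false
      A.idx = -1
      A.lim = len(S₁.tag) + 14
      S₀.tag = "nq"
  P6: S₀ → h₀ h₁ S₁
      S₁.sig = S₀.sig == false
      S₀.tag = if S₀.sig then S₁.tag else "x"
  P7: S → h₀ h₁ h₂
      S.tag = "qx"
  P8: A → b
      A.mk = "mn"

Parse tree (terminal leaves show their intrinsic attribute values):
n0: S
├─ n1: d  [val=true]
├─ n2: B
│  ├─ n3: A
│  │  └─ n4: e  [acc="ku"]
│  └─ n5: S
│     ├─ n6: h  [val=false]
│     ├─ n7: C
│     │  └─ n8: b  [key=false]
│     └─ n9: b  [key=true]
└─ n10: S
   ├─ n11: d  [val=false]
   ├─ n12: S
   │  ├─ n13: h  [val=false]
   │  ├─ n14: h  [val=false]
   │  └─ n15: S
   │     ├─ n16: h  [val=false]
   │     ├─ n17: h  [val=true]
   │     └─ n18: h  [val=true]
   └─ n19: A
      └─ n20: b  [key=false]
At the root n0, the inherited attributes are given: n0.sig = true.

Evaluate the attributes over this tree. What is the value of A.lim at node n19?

16

1. n0.sig = true  [given at root]
2. n1.val = true  [terminal]
3. n3.idx = 1  [1]
4. n3.lim = 12  [12]
5. n4.acc = "ku"  [terminal]
6. n3.mk = "pq"  ["pq"]
7. n5.sig = true  [true]
8. n6.val = false  [terminal]
9. n8.key = false  [terminal]
10. n7.acc = false  [b.key == true]
11. n7.cnt = "pz"  ["pz"]
12. n9.key = true  [terminal]
13. n5.tag = "qq"  ["qq"]
14. n2.pre = 11  [len(S.tag) + 9]
15. n2.env = 2  [len(A.mk)]
16. n10.sig = false  [B.pre > 11]
17. n11.val = false  [terminal]
18. n12.sig = true  [d.val == false]
19. n13.val = false  [terminal]
20. n14.val = false  [terminal]
21. n15.sig = false  [S₀.sig == false]
22. n16.val = false  [terminal]
23. n17.val = true  [terminal]
24. n18.val = true  [terminal]
25. n15.tag = "qx"  ["qx"]
26. n12.tag = "qx"  [if S₀.sig then S₁.tag else "x"]
27. n19.idx = -1  [-1]
28. n19.lim = 16  [len(S₁.tag) + 14]
29. n20.key = false  [terminal]
30. n19.mk = "mn"  ["mn"]
31. n10.tag = "nq"  ["nq"]
32. n0.tag = "nqw"  [S₁.tag ++ "w"]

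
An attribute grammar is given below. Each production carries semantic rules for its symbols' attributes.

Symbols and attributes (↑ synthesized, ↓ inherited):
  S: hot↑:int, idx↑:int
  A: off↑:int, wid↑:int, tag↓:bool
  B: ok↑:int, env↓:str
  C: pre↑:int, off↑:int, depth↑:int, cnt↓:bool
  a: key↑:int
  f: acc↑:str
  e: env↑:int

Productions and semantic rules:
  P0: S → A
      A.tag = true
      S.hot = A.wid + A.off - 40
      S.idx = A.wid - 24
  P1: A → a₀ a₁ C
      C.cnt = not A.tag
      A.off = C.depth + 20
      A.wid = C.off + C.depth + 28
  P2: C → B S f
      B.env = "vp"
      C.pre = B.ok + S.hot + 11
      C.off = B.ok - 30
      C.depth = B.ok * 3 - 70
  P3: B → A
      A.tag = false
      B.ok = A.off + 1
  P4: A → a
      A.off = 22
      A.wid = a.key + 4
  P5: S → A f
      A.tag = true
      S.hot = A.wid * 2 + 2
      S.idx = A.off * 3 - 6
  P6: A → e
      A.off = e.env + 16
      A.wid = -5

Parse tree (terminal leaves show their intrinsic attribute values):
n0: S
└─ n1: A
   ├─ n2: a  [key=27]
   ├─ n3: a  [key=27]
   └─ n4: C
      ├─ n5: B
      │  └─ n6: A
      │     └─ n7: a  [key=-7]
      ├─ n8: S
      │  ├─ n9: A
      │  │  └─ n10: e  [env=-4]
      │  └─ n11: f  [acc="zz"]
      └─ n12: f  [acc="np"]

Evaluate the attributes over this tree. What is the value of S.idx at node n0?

1. n1.tag = true  [true]
2. n2.key = 27  [terminal]
3. n3.key = 27  [terminal]
4. n4.cnt = false  [not A.tag]
5. n5.env = "vp"  ["vp"]
6. n6.tag = false  [false]
7. n7.key = -7  [terminal]
8. n6.off = 22  [22]
9. n6.wid = -3  [a.key + 4]
10. n5.ok = 23  [A.off + 1]
11. n9.tag = true  [true]
12. n10.env = -4  [terminal]
13. n9.off = 12  [e.env + 16]
14. n9.wid = -5  [-5]
15. n11.acc = "zz"  [terminal]
16. n8.hot = -8  [A.wid * 2 + 2]
17. n8.idx = 30  [A.off * 3 - 6]
18. n12.acc = "np"  [terminal]
19. n4.pre = 26  [B.ok + S.hot + 11]
20. n4.off = -7  [B.ok - 30]
21. n4.depth = -1  [B.ok * 3 - 70]
22. n1.off = 19  [C.depth + 20]
23. n1.wid = 20  [C.off + C.depth + 28]
24. n0.hot = -1  [A.wid + A.off - 40]
25. n0.idx = -4  [A.wid - 24]

-4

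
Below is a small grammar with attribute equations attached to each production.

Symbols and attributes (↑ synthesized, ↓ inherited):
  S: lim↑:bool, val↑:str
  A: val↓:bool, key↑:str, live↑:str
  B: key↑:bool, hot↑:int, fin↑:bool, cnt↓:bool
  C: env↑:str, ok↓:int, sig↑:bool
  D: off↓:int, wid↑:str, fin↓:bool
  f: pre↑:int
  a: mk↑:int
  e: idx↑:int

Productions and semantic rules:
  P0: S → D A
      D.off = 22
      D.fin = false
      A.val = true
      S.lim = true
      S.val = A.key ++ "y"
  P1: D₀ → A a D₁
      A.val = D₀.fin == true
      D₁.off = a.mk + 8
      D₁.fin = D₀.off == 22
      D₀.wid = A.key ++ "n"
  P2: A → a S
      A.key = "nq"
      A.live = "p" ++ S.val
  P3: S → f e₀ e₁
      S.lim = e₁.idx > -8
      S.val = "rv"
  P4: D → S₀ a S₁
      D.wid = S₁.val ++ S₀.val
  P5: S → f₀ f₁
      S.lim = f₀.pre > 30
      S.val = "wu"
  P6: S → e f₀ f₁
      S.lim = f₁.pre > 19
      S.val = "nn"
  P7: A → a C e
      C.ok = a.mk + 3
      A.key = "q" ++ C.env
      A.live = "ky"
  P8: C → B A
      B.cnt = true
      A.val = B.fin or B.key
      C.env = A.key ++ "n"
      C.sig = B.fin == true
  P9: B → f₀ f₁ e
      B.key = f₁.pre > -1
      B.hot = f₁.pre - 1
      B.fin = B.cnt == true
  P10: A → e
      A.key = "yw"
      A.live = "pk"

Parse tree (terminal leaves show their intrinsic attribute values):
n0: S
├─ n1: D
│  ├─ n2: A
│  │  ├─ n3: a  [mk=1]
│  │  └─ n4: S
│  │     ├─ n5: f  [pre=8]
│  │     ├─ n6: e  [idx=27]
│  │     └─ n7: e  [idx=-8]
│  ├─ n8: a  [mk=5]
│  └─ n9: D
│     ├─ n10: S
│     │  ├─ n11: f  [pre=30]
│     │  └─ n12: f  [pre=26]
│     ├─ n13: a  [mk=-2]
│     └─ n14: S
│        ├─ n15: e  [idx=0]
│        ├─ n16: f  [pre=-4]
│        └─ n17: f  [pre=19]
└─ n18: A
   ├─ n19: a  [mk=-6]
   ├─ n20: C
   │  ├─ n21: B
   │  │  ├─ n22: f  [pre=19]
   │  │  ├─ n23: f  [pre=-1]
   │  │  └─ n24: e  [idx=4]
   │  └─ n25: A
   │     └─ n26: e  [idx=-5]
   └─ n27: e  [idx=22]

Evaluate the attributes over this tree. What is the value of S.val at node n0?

1. n1.off = 22  [22]
2. n1.fin = false  [false]
3. n2.val = false  [D₀.fin == true]
4. n3.mk = 1  [terminal]
5. n5.pre = 8  [terminal]
6. n6.idx = 27  [terminal]
7. n7.idx = -8  [terminal]
8. n4.lim = false  [e₁.idx > -8]
9. n4.val = "rv"  ["rv"]
10. n2.key = "nq"  ["nq"]
11. n2.live = "prv"  ["p" ++ S.val]
12. n8.mk = 5  [terminal]
13. n9.off = 13  [a.mk + 8]
14. n9.fin = true  [D₀.off == 22]
15. n11.pre = 30  [terminal]
16. n12.pre = 26  [terminal]
17. n10.lim = false  [f₀.pre > 30]
18. n10.val = "wu"  ["wu"]
19. n13.mk = -2  [terminal]
20. n15.idx = 0  [terminal]
21. n16.pre = -4  [terminal]
22. n17.pre = 19  [terminal]
23. n14.lim = false  [f₁.pre > 19]
24. n14.val = "nn"  ["nn"]
25. n9.wid = "nnwu"  [S₁.val ++ S₀.val]
26. n1.wid = "nqn"  [A.key ++ "n"]
27. n18.val = true  [true]
28. n19.mk = -6  [terminal]
29. n20.ok = -3  [a.mk + 3]
30. n21.cnt = true  [true]
31. n22.pre = 19  [terminal]
32. n23.pre = -1  [terminal]
33. n24.idx = 4  [terminal]
34. n21.key = false  [f₁.pre > -1]
35. n21.hot = -2  [f₁.pre - 1]
36. n21.fin = true  [B.cnt == true]
37. n25.val = true  [B.fin or B.key]
38. n26.idx = -5  [terminal]
39. n25.key = "yw"  ["yw"]
40. n25.live = "pk"  ["pk"]
41. n20.env = "ywn"  [A.key ++ "n"]
42. n20.sig = true  [B.fin == true]
43. n27.idx = 22  [terminal]
44. n18.key = "qywn"  ["q" ++ C.env]
45. n18.live = "ky"  ["ky"]
46. n0.lim = true  [true]
47. n0.val = "qywny"  [A.key ++ "y"]

"qywny"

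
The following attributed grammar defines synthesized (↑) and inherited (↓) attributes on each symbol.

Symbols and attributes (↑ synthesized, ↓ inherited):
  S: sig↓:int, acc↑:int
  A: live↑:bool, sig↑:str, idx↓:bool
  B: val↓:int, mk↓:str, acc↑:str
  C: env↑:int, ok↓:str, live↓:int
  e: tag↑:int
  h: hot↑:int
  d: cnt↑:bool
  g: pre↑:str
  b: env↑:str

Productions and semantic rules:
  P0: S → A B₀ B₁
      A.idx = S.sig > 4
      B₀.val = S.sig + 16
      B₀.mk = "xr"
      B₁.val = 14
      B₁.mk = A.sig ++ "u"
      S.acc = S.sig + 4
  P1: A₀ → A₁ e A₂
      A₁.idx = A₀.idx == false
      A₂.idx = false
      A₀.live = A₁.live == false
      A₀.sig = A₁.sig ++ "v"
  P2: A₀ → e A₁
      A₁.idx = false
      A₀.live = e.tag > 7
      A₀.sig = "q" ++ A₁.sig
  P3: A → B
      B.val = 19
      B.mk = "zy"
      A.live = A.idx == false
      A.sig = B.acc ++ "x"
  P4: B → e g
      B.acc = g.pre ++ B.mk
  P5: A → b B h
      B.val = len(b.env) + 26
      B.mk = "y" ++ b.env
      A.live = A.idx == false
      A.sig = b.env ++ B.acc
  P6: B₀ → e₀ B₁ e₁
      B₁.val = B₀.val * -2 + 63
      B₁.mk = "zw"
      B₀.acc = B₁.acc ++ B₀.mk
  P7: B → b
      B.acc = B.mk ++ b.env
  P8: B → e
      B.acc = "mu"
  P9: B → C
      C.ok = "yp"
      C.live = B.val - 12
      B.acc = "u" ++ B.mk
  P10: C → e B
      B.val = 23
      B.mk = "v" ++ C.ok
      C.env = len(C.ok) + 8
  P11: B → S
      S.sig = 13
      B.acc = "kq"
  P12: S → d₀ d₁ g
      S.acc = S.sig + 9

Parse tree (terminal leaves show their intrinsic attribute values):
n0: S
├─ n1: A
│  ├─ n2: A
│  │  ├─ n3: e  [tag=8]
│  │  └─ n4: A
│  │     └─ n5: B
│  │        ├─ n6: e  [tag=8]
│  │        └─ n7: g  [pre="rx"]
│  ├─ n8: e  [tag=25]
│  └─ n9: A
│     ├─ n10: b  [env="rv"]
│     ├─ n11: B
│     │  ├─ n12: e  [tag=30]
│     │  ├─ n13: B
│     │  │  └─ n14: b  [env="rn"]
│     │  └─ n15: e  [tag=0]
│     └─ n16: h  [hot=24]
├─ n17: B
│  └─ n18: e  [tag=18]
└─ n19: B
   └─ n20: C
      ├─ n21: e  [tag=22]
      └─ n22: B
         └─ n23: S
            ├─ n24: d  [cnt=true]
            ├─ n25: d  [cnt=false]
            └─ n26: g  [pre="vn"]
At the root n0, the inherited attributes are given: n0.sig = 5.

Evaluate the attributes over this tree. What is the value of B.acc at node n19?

1. n0.sig = 5  [given at root]
2. n1.idx = true  [S.sig > 4]
3. n2.idx = false  [A₀.idx == false]
4. n3.tag = 8  [terminal]
5. n4.idx = false  [false]
6. n5.val = 19  [19]
7. n5.mk = "zy"  ["zy"]
8. n6.tag = 8  [terminal]
9. n7.pre = "rx"  [terminal]
10. n5.acc = "rxzy"  [g.pre ++ B.mk]
11. n4.live = true  [A.idx == false]
12. n4.sig = "rxzyx"  [B.acc ++ "x"]
13. n2.live = true  [e.tag > 7]
14. n2.sig = "qrxzyx"  ["q" ++ A₁.sig]
15. n8.tag = 25  [terminal]
16. n9.idx = false  [false]
17. n10.env = "rv"  [terminal]
18. n11.val = 28  [len(b.env) + 26]
19. n11.mk = "yrv"  ["y" ++ b.env]
20. n12.tag = 30  [terminal]
21. n13.val = 7  [B₀.val * -2 + 63]
22. n13.mk = "zw"  ["zw"]
23. n14.env = "rn"  [terminal]
24. n13.acc = "zwrn"  [B.mk ++ b.env]
25. n15.tag = 0  [terminal]
26. n11.acc = "zwrnyrv"  [B₁.acc ++ B₀.mk]
27. n16.hot = 24  [terminal]
28. n9.live = true  [A.idx == false]
29. n9.sig = "rvzwrnyrv"  [b.env ++ B.acc]
30. n1.live = false  [A₁.live == false]
31. n1.sig = "qrxzyxv"  [A₁.sig ++ "v"]
32. n17.val = 21  [S.sig + 16]
33. n17.mk = "xr"  ["xr"]
34. n18.tag = 18  [terminal]
35. n17.acc = "mu"  ["mu"]
36. n19.val = 14  [14]
37. n19.mk = "qrxzyxvu"  [A.sig ++ "u"]
38. n20.ok = "yp"  ["yp"]
39. n20.live = 2  [B.val - 12]
40. n21.tag = 22  [terminal]
41. n22.val = 23  [23]
42. n22.mk = "vyp"  ["v" ++ C.ok]
43. n23.sig = 13  [13]
44. n24.cnt = true  [terminal]
45. n25.cnt = false  [terminal]
46. n26.pre = "vn"  [terminal]
47. n23.acc = 22  [S.sig + 9]
48. n22.acc = "kq"  ["kq"]
49. n20.env = 10  [len(C.ok) + 8]
50. n19.acc = "uqrxzyxvu"  ["u" ++ B.mk]
51. n0.acc = 9  [S.sig + 4]

"uqrxzyxvu"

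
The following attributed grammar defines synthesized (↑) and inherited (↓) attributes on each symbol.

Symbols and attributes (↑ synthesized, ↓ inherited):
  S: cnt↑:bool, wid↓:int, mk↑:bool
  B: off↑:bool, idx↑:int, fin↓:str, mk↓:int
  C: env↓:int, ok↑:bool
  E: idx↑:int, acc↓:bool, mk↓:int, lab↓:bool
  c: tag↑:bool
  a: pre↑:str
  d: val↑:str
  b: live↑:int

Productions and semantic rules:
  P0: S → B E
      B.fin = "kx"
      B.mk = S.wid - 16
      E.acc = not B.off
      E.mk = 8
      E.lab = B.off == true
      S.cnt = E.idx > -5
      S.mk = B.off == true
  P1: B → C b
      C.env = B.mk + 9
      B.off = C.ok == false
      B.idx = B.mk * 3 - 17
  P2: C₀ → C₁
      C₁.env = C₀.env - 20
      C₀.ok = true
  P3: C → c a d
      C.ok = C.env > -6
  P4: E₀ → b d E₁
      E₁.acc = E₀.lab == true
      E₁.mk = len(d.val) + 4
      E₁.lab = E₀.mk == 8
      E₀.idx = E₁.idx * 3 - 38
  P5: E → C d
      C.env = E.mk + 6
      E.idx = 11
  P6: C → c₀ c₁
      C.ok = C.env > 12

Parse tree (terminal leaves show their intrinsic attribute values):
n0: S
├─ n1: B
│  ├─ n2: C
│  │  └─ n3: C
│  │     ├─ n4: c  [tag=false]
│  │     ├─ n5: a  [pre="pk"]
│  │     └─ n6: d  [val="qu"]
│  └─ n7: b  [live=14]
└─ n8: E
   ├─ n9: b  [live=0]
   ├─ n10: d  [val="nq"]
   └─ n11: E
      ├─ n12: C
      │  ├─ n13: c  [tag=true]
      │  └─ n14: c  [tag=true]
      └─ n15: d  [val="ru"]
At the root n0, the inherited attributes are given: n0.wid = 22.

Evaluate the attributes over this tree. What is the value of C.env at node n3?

1. n0.wid = 22  [given at root]
2. n1.fin = "kx"  ["kx"]
3. n1.mk = 6  [S.wid - 16]
4. n2.env = 15  [B.mk + 9]
5. n3.env = -5  [C₀.env - 20]
6. n4.tag = false  [terminal]
7. n5.pre = "pk"  [terminal]
8. n6.val = "qu"  [terminal]
9. n3.ok = true  [C.env > -6]
10. n2.ok = true  [true]
11. n7.live = 14  [terminal]
12. n1.off = false  [C.ok == false]
13. n1.idx = 1  [B.mk * 3 - 17]
14. n8.acc = true  [not B.off]
15. n8.mk = 8  [8]
16. n8.lab = false  [B.off == true]
17. n9.live = 0  [terminal]
18. n10.val = "nq"  [terminal]
19. n11.acc = false  [E₀.lab == true]
20. n11.mk = 6  [len(d.val) + 4]
21. n11.lab = true  [E₀.mk == 8]
22. n12.env = 12  [E.mk + 6]
23. n13.tag = true  [terminal]
24. n14.tag = true  [terminal]
25. n12.ok = false  [C.env > 12]
26. n15.val = "ru"  [terminal]
27. n11.idx = 11  [11]
28. n8.idx = -5  [E₁.idx * 3 - 38]
29. n0.cnt = false  [E.idx > -5]
30. n0.mk = false  [B.off == true]

-5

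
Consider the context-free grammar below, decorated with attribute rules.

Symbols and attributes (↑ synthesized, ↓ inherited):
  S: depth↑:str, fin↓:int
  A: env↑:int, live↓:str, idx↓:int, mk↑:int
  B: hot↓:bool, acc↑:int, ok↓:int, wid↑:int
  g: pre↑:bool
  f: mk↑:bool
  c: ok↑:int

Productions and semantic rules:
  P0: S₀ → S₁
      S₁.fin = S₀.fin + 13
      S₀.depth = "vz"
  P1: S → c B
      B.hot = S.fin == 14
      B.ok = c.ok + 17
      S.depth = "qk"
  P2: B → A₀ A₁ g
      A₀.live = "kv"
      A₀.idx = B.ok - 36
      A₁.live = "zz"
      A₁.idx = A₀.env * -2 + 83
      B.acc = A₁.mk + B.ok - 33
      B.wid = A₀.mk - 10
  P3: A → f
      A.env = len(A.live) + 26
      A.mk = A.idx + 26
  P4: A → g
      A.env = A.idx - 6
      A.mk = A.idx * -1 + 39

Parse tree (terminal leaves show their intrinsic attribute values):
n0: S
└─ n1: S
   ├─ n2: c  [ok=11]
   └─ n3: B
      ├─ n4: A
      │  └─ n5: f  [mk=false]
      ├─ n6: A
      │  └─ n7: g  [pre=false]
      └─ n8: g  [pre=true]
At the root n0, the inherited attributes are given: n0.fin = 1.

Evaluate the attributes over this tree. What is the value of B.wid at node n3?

1. n0.fin = 1  [given at root]
2. n1.fin = 14  [S₀.fin + 13]
3. n2.ok = 11  [terminal]
4. n3.hot = true  [S.fin == 14]
5. n3.ok = 28  [c.ok + 17]
6. n4.live = "kv"  ["kv"]
7. n4.idx = -8  [B.ok - 36]
8. n5.mk = false  [terminal]
9. n4.env = 28  [len(A.live) + 26]
10. n4.mk = 18  [A.idx + 26]
11. n6.live = "zz"  ["zz"]
12. n6.idx = 27  [A₀.env * -2 + 83]
13. n7.pre = false  [terminal]
14. n6.env = 21  [A.idx - 6]
15. n6.mk = 12  [A.idx * -1 + 39]
16. n8.pre = true  [terminal]
17. n3.acc = 7  [A₁.mk + B.ok - 33]
18. n3.wid = 8  [A₀.mk - 10]
19. n1.depth = "qk"  ["qk"]
20. n0.depth = "vz"  ["vz"]

8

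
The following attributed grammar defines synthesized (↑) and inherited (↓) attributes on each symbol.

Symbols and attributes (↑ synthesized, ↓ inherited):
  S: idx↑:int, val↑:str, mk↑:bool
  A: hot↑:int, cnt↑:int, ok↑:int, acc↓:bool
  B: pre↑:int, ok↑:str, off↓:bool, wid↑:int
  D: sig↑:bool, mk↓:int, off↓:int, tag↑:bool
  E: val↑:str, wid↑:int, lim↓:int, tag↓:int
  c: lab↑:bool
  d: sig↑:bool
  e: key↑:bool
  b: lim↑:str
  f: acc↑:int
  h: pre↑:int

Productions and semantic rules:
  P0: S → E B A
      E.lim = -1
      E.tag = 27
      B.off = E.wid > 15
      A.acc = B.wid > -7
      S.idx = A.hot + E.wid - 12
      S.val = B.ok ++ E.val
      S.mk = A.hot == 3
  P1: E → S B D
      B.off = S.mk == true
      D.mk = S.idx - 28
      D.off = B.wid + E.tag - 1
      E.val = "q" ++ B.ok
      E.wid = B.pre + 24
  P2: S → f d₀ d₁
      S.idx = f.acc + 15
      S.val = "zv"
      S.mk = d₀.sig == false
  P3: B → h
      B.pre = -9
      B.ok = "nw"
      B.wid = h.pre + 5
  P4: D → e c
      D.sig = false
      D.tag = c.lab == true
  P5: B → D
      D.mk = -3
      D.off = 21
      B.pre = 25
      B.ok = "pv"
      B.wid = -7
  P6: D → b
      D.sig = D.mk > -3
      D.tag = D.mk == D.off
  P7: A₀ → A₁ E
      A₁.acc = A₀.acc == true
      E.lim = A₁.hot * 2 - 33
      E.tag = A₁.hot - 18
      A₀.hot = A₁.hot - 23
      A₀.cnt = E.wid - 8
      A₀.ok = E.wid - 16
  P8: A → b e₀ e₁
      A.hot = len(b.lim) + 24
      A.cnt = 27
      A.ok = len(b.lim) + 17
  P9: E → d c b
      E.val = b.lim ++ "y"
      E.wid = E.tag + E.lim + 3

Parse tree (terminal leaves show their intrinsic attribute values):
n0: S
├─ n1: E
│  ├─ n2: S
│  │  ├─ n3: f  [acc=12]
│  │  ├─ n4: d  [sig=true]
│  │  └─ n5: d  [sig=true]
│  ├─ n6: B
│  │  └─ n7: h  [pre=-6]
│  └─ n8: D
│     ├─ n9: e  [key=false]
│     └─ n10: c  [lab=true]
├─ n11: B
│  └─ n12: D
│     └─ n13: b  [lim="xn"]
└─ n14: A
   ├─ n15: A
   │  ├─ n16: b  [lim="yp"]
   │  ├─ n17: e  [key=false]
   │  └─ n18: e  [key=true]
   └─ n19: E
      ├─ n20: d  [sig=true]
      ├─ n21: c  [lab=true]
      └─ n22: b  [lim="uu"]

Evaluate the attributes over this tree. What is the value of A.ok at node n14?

14

1. n1.lim = -1  [-1]
2. n1.tag = 27  [27]
3. n3.acc = 12  [terminal]
4. n4.sig = true  [terminal]
5. n5.sig = true  [terminal]
6. n2.idx = 27  [f.acc + 15]
7. n2.val = "zv"  ["zv"]
8. n2.mk = false  [d₀.sig == false]
9. n6.off = false  [S.mk == true]
10. n7.pre = -6  [terminal]
11. n6.pre = -9  [-9]
12. n6.ok = "nw"  ["nw"]
13. n6.wid = -1  [h.pre + 5]
14. n8.mk = -1  [S.idx - 28]
15. n8.off = 25  [B.wid + E.tag - 1]
16. n9.key = false  [terminal]
17. n10.lab = true  [terminal]
18. n8.sig = false  [false]
19. n8.tag = true  [c.lab == true]
20. n1.val = "qnw"  ["q" ++ B.ok]
21. n1.wid = 15  [B.pre + 24]
22. n11.off = false  [E.wid > 15]
23. n12.mk = -3  [-3]
24. n12.off = 21  [21]
25. n13.lim = "xn"  [terminal]
26. n12.sig = false  [D.mk > -3]
27. n12.tag = false  [D.mk == D.off]
28. n11.pre = 25  [25]
29. n11.ok = "pv"  ["pv"]
30. n11.wid = -7  [-7]
31. n14.acc = false  [B.wid > -7]
32. n15.acc = false  [A₀.acc == true]
33. n16.lim = "yp"  [terminal]
34. n17.key = false  [terminal]
35. n18.key = true  [terminal]
36. n15.hot = 26  [len(b.lim) + 24]
37. n15.cnt = 27  [27]
38. n15.ok = 19  [len(b.lim) + 17]
39. n19.lim = 19  [A₁.hot * 2 - 33]
40. n19.tag = 8  [A₁.hot - 18]
41. n20.sig = true  [terminal]
42. n21.lab = true  [terminal]
43. n22.lim = "uu"  [terminal]
44. n19.val = "uuy"  [b.lim ++ "y"]
45. n19.wid = 30  [E.tag + E.lim + 3]
46. n14.hot = 3  [A₁.hot - 23]
47. n14.cnt = 22  [E.wid - 8]
48. n14.ok = 14  [E.wid - 16]
49. n0.idx = 6  [A.hot + E.wid - 12]
50. n0.val = "pvqnw"  [B.ok ++ E.val]
51. n0.mk = true  [A.hot == 3]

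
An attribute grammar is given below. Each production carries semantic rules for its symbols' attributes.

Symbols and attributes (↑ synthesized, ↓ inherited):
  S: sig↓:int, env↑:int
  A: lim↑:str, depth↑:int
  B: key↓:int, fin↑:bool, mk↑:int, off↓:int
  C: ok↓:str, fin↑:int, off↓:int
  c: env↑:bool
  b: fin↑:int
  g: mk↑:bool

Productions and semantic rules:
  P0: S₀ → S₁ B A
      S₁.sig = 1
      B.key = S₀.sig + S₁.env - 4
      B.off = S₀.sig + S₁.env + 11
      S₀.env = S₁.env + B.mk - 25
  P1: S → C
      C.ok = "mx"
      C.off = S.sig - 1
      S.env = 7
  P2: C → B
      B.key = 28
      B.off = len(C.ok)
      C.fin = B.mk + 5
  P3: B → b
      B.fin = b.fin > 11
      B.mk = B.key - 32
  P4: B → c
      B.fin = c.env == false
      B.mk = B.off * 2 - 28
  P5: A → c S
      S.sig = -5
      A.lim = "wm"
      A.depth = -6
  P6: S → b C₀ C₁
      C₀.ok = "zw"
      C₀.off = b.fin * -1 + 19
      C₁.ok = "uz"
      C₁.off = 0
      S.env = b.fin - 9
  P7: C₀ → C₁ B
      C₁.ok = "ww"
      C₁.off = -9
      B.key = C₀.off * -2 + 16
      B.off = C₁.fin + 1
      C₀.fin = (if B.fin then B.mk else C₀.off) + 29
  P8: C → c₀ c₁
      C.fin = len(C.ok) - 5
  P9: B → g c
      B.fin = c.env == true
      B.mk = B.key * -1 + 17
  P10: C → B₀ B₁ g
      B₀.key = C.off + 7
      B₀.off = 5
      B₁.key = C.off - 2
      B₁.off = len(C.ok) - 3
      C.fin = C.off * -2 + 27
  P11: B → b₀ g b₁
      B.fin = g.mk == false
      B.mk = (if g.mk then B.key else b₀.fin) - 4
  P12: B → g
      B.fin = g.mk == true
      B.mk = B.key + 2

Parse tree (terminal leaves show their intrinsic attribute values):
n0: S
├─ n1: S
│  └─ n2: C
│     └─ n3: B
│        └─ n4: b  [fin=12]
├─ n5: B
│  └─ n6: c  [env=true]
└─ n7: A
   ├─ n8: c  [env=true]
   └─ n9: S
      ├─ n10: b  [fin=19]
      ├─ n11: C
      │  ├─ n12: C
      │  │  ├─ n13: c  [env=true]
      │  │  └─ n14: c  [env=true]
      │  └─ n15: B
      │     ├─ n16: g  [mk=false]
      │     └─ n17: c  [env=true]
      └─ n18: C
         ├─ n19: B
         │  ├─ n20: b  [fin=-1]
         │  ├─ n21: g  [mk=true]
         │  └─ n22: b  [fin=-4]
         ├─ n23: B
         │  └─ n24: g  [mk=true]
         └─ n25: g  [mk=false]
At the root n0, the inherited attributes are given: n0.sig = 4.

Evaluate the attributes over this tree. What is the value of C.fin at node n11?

1. n0.sig = 4  [given at root]
2. n1.sig = 1  [1]
3. n2.ok = "mx"  ["mx"]
4. n2.off = 0  [S.sig - 1]
5. n3.key = 28  [28]
6. n3.off = 2  [len(C.ok)]
7. n4.fin = 12  [terminal]
8. n3.fin = true  [b.fin > 11]
9. n3.mk = -4  [B.key - 32]
10. n2.fin = 1  [B.mk + 5]
11. n1.env = 7  [7]
12. n5.key = 7  [S₀.sig + S₁.env - 4]
13. n5.off = 22  [S₀.sig + S₁.env + 11]
14. n6.env = true  [terminal]
15. n5.fin = false  [c.env == false]
16. n5.mk = 16  [B.off * 2 - 28]
17. n8.env = true  [terminal]
18. n9.sig = -5  [-5]
19. n10.fin = 19  [terminal]
20. n11.ok = "zw"  ["zw"]
21. n11.off = 0  [b.fin * -1 + 19]
22. n12.ok = "ww"  ["ww"]
23. n12.off = -9  [-9]
24. n13.env = true  [terminal]
25. n14.env = true  [terminal]
26. n12.fin = -3  [len(C.ok) - 5]
27. n15.key = 16  [C₀.off * -2 + 16]
28. n15.off = -2  [C₁.fin + 1]
29. n16.mk = false  [terminal]
30. n17.env = true  [terminal]
31. n15.fin = true  [c.env == true]
32. n15.mk = 1  [B.key * -1 + 17]
33. n11.fin = 30  [(if B.fin then B.mk else C₀.off) + 29]
34. n18.ok = "uz"  ["uz"]
35. n18.off = 0  [0]
36. n19.key = 7  [C.off + 7]
37. n19.off = 5  [5]
38. n20.fin = -1  [terminal]
39. n21.mk = true  [terminal]
40. n22.fin = -4  [terminal]
41. n19.fin = false  [g.mk == false]
42. n19.mk = 3  [(if g.mk then B.key else b₀.fin) - 4]
43. n23.key = -2  [C.off - 2]
44. n23.off = -1  [len(C.ok) - 3]
45. n24.mk = true  [terminal]
46. n23.fin = true  [g.mk == true]
47. n23.mk = 0  [B.key + 2]
48. n25.mk = false  [terminal]
49. n18.fin = 27  [C.off * -2 + 27]
50. n9.env = 10  [b.fin - 9]
51. n7.lim = "wm"  ["wm"]
52. n7.depth = -6  [-6]
53. n0.env = -2  [S₁.env + B.mk - 25]

30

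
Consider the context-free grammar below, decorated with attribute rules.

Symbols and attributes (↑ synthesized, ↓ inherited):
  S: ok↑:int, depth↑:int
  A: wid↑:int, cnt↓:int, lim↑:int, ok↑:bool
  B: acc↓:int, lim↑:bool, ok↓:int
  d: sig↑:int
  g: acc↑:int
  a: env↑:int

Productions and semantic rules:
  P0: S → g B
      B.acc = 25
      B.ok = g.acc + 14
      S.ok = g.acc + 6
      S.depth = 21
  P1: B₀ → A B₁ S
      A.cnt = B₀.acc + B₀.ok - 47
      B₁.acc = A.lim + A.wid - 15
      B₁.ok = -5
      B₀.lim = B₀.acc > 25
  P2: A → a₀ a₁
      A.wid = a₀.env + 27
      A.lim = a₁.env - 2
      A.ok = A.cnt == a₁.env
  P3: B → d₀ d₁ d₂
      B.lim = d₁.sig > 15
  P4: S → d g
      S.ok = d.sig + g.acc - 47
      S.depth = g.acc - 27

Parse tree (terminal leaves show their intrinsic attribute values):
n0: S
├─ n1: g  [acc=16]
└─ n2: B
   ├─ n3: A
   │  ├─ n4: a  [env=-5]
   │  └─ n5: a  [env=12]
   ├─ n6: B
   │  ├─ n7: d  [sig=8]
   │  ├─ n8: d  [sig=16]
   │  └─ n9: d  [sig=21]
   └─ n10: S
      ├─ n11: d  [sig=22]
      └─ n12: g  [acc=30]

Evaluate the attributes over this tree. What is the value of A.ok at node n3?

false

1. n1.acc = 16  [terminal]
2. n2.acc = 25  [25]
3. n2.ok = 30  [g.acc + 14]
4. n3.cnt = 8  [B₀.acc + B₀.ok - 47]
5. n4.env = -5  [terminal]
6. n5.env = 12  [terminal]
7. n3.wid = 22  [a₀.env + 27]
8. n3.lim = 10  [a₁.env - 2]
9. n3.ok = false  [A.cnt == a₁.env]
10. n6.acc = 17  [A.lim + A.wid - 15]
11. n6.ok = -5  [-5]
12. n7.sig = 8  [terminal]
13. n8.sig = 16  [terminal]
14. n9.sig = 21  [terminal]
15. n6.lim = true  [d₁.sig > 15]
16. n11.sig = 22  [terminal]
17. n12.acc = 30  [terminal]
18. n10.ok = 5  [d.sig + g.acc - 47]
19. n10.depth = 3  [g.acc - 27]
20. n2.lim = false  [B₀.acc > 25]
21. n0.ok = 22  [g.acc + 6]
22. n0.depth = 21  [21]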